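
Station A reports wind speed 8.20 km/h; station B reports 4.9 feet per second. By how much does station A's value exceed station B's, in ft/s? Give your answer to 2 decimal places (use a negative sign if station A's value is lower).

station A: 8.20 km/h = 7.4730 ft/s.
Difference: 7.4730 − 4.9000 = 2.57 ft/s.

2.57 ft/s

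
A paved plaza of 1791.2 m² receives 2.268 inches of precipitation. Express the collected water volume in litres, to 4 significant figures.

103200 litres

Depth: 2.268 in × 25.4 = 57.6072 mm.
1 mm over 1 m² is 1 L, so volume = 57.6072 × 1791.2 = 103186.02 L ≈ 103200 L.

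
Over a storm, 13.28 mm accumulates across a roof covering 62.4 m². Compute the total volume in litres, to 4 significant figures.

1 mm over 1 m² is 1 L, so volume = 13.28 × 62.4 = 828.672 L ≈ 828.7 L.

828.7 litres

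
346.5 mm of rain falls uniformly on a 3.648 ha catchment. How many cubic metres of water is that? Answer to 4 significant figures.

Area: 3.648 ha = 36480 m².
1 mm over 1 m² is 1 L, so volume = 346.5 × 36480 = 12640320 L = 12640 m³.

12640 cubic metres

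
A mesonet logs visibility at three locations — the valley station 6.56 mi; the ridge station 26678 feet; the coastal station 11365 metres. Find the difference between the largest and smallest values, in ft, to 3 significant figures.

10600 ft

the valley station: 6.56 SM = 34636.80 ft.
the coastal station: 11365 m = 37286.75 ft.
Spread: 37286.75 − 26678.00 = 10600 ft.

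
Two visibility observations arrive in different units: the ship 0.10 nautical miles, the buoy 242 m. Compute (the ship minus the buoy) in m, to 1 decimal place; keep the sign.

the ship: 0.10 nmi = 185.200 m.
Difference: 185.200 − 242.000 = -56.8 m.

-56.8 m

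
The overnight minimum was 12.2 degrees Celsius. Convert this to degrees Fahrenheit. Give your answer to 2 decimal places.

°F = °C × 9/5 + 32 = 12.2 × 1.8 + 32 = 53.96 °F.

53.96 °F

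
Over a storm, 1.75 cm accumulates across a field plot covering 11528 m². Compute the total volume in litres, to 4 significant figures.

201700 litres

Depth: 1.75 cm × 10 = 17.5 mm.
1 mm over 1 m² is 1 L, so volume = 17.5 × 11528 = 201740 L ≈ 201700 L.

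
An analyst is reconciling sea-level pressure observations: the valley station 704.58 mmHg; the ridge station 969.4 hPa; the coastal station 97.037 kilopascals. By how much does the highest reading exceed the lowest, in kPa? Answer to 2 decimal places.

3.10 kPa

the valley station: 704.58 mmHg = 93.9363 kPa.
the ridge station: 969.4 hPa = 96.9400 kPa.
Spread: 97.0370 − 93.9363 = 3.10 kPa.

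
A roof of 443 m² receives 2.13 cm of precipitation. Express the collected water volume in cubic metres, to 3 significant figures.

9.44 cubic metres

Depth: 2.13 cm × 10 = 21.3 mm.
1 mm over 1 m² is 1 L, so volume = 21.3 × 443 = 9435.9 L = 9.44 m³.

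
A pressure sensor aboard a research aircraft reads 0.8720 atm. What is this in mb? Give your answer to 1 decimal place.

1 atm = 1013.25 mb, so 0.8720 × 1013.25 = 883.6 mb.

883.6 mb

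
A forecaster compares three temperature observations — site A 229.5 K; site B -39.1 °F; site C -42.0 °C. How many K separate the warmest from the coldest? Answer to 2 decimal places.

4.15 K

site A: 229.5 K = -43.650 °C.
site B: -39.1 °F = -39.500 °C.
Spread: (-39.500) − (-43.650) = 4.150 °C.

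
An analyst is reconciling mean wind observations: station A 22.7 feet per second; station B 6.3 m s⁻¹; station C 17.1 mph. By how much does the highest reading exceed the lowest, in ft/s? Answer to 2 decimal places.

4.41 ft/s

station B: 6.3 m/s = 20.6693 ft/s.
station C: 17.1 mph = 25.0800 ft/s.
Spread: 25.0800 − 20.6693 = 4.41 ft/s.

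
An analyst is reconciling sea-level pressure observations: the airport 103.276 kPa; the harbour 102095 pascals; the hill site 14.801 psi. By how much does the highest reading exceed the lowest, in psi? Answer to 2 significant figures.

0.18 psi

the airport: 103.276 kPa = 14.9789 psi.
the harbour: 102095 Pa = 14.8076 psi.
Spread: 14.9789 − 14.8010 = 0.18 psi.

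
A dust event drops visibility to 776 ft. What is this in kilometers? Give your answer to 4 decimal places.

0.2365 km

1 ft = 0.0003048 km, so 776 × 0.0003048 = 0.2365 km.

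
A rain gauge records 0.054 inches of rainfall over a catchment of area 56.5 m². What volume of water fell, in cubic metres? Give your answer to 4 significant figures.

Depth: 0.054 in × 25.4 = 1.3716 mm.
1 mm over 1 m² is 1 L, so volume = 1.3716 × 56.5 = 77.4954 L = 0.07750 m³.

0.07750 cubic metres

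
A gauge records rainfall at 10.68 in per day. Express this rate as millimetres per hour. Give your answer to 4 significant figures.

11.30 mm/hour

10.68 in/day × 25.4 mm/in × 0.0416667 day/hour = 11.30 mm/hour.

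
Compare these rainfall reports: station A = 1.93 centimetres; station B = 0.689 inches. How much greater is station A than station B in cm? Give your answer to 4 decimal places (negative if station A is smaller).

station B: 0.689 in = 1.750060 cm.
Difference: 1.930000 − 1.750060 = 0.1799 cm.

0.1799 cm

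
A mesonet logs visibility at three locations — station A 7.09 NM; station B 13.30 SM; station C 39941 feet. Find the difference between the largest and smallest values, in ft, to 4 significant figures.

30280 ft

station A: 7.09 nmi = 43079.66 ft.
station B: 13.30 SM = 70224.00 ft.
Spread: 70224.00 − 39941.00 = 30280 ft.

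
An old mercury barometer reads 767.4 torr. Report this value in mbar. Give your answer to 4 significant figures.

1023 mb

1 mmHg = 1.33322 mb, so 767.4 × 1.33322 = 1023 mb.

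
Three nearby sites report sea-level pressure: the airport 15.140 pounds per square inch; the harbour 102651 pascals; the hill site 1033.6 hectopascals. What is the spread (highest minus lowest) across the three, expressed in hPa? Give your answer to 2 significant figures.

the airport: 15.140 psi = 1043.87 hPa.
the harbour: 102651 Pa = 1026.51 hPa.
Spread: 1043.87 − 1026.51 = 17 hPa.

17 hPa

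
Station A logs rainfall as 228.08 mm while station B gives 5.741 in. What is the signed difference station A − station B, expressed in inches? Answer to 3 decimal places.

3.239 in

station A: 228.08 mm = 8.97953 in.
Difference: 8.97953 − 5.74100 = 3.239 in.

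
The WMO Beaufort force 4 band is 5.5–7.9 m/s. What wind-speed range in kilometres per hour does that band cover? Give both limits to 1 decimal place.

5.5–7.9 m/s × 3.6 = 19.8–28.4 km/h.

19.8 to 28.4 km/h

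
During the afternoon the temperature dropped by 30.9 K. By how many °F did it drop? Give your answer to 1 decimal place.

55.6 °F

For a temperature change the 32° offset cancels: Δ°F = 30.9 × 1.8 = 55.6 °F.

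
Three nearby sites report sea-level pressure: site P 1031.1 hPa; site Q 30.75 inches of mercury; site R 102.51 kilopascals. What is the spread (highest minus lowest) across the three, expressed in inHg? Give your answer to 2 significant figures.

site P: 1031.1 hPa = 30.4484 inHg.
site R: 102.51 kPa = 30.2712 inHg.
Spread: 30.7500 − 30.2712 = 0.48 inHg.

0.48 inHg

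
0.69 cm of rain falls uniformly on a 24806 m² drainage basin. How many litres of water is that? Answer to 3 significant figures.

171000 litres

Depth: 0.69 cm × 10 = 6.9 mm.
1 mm over 1 m² is 1 L, so volume = 6.9 × 24806 = 171161.4 L ≈ 171000 L.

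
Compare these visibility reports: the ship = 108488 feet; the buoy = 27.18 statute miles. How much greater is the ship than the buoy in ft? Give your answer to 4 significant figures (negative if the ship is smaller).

the buoy: 27.18 SM = 143510.40 ft.
Difference: 108488.00 − 143510.40 = -35020 ft.

-35020 ft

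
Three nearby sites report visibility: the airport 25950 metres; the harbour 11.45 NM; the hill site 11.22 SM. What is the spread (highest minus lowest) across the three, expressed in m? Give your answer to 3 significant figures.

the harbour: 11.45 nmi = 21205.40 m.
the hill site: 11.22 SM = 18056.84 m.
Spread: 25950.00 − 18056.84 = 7890 m.

7890 m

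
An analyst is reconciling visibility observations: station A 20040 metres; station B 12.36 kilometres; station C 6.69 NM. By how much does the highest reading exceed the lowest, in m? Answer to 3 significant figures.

station B: 12.36 km = 12360.00 m.
station C: 6.69 nmi = 12389.88 m.
Spread: 20040.00 − 12360.00 = 7680 m.

7680 m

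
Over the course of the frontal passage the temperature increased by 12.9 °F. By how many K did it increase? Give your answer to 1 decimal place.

A change of 1 °C equals a change of 1.8 °F: ΔK = 12.9 × 0.5556 = 7.2 K.

7.2 K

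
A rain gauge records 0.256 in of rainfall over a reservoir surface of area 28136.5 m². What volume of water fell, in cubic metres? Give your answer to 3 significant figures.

183 cubic metres

Depth: 0.256 in × 25.4 = 6.5024 mm.
1 mm over 1 m² is 1 L, so volume = 6.5024 × 28136.5 = 182954.78 L = 183 m³.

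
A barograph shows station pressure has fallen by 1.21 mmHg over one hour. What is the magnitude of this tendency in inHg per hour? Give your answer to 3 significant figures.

0.0476 inHg per hour

1.21 mmHg / 1 h × 0.0393701 inHg/mmHg = 0.0476 inHg/h.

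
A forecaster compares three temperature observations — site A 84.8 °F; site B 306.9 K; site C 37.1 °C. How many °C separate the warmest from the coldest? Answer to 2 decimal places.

site A: 84.8 °F = 29.333 °C.
site B: 306.9 K = 33.750 °C.
Spread: 37.100 − 29.333 = 7.767 °C.

7.77 °C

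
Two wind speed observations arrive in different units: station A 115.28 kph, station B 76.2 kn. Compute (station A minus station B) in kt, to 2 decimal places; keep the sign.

station A: 115.28 km/h = 62.2462 kt.
Difference: 62.2462 − 76.2000 = -13.95 kt.

-13.95 kt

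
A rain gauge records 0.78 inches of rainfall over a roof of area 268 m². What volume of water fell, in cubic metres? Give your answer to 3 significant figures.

Depth: 0.78 in × 25.4 = 19.812 mm.
1 mm over 1 m² is 1 L, so volume = 19.812 × 268 = 5309.616 L = 5.31 m³.

5.31 cubic metres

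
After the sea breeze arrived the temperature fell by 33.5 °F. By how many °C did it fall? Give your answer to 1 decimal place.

Converting a difference, only the 9/5 scale factor applies: Δ°C = 33.5 × 0.5556 = 18.6 °C.

18.6 °C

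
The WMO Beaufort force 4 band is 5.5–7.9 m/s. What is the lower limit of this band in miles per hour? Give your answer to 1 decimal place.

12.3 mph

5.5–7.9 m/s × 2.237 = 12.3–17.7 mph.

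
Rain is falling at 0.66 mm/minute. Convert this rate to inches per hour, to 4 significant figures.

1.559 in/hour

0.66 mm/minute × 0.0393701 in/mm × 60 minute/hour = 1.559 in/hour.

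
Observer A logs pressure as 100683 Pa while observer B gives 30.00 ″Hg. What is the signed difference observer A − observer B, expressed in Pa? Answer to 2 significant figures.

observer B: 30.00 inHg = 101591.67 Pa.
Difference: 100683.00 − 101591.67 = -910 Pa.

-910 Pa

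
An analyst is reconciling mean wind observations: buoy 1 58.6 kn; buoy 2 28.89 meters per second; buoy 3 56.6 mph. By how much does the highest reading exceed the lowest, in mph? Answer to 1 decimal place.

10.8 mph

buoy 1: 58.6 kt = 67.436 mph.
buoy 2: 28.89 m/s = 64.625 mph.
Spread: 67.436 − 56.600 = 10.8 mph.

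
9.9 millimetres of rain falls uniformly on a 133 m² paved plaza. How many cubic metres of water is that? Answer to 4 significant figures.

1.317 cubic metres

1 mm over 1 m² is 1 L, so volume = 9.9 × 133 = 1316.7 L = 1.317 m³.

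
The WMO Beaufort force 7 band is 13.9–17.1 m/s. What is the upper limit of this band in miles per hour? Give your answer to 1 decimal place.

13.9–17.1 m/s × 2.237 = 31.1–38.3 mph.

38.3 mph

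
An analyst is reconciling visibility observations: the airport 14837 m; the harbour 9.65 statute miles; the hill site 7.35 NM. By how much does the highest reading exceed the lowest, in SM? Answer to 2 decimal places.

the airport: 14837 m = 9.2193 SM.
the hill site: 7.35 nmi = 8.4582 SM.
Spread: 9.6500 − 8.4582 = 1.19 SM.

1.19 SM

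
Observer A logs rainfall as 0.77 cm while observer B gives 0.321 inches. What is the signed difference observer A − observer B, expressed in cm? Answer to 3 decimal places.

-0.045 cm

observer B: 0.321 in = 0.81534 cm.
Difference: 0.77000 − 0.81534 = -0.045 cm.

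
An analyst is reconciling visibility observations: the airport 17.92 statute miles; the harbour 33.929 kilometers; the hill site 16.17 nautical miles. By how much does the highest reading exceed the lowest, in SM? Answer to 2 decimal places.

the harbour: 33.929 km = 21.0825 SM.
the hill site: 16.17 nmi = 18.6081 SM.
Spread: 21.0825 − 17.9200 = 3.16 SM.

3.16 SM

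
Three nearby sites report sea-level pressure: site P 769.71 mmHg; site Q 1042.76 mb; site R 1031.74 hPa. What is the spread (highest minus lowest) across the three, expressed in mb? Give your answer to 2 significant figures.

17 mb

site P: 769.71 mmHg = 1026.20 mb.
site R: 1031.74 hPa = 1031.74 mb.
Spread: 1042.76 − 1026.20 = 17 mb.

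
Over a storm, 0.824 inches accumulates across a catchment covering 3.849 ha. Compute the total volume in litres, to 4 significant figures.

805600 litres

Depth: 0.824 in × 25.4 = 20.9296 mm.
Area: 3.849 ha = 38490 m².
1 mm over 1 m² is 1 L, so volume = 20.9296 × 38490 = 805580.3 L ≈ 805600 L.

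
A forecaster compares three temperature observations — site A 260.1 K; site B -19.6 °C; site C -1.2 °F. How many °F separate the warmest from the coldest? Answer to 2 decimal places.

11.79 °F

site A: 260.1 K = -13.050 °C.
site C: -1.2 °F = -18.444 °C.
Spread: (-13.050) − (-19.600) = 6.550 °C = 11.79 °F.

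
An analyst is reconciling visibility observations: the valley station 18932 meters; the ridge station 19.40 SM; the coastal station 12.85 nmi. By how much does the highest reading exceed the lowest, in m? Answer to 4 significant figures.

12290 m

the ridge station: 19.40 SM = 31221.27 m.
the coastal station: 12.85 nmi = 23798.20 m.
Spread: 31221.27 − 18932.00 = 12290 m.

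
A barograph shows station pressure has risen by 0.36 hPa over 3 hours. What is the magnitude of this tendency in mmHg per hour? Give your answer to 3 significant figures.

0.36 hPa / 3 h × 0.750062 mmHg/hPa = 0.0900 mmHg/h.

0.0900 mmHg per hour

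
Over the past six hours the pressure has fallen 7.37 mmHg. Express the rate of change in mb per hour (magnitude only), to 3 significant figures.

1.64 mb per hour

7.37 mmHg / 6 h × 1.33322 mb/mmHg = 1.64 mb/h.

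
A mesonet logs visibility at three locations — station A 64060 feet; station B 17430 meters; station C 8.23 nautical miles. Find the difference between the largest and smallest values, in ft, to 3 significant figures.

station B: 17430 m = 57185.04 ft.
station C: 8.23 nmi = 50006.43 ft.
Spread: 64060.00 − 50006.43 = 14100 ft.

14100 ft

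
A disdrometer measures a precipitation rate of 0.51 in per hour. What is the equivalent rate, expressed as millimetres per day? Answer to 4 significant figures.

0.51 in/hour × 25.4 mm/in × 24 hour/day = 310.9 mm/day.

310.9 mm/day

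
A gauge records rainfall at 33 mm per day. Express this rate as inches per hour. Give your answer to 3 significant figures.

0.0541 in/hour

33 mm/day × 0.0393701 in/mm × 0.0416667 day/hour = 0.0541 in/hour.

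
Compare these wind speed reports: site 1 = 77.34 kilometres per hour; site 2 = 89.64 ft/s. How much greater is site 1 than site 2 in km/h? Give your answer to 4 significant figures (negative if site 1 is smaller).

site 2: 89.64 ft/s = 98.3602 km/h.
Difference: 77.3400 − 98.3602 = -21.02 km/h.

-21.02 km/h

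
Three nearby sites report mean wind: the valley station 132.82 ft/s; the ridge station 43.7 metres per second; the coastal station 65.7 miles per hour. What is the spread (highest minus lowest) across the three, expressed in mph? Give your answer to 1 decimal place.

the valley station: 132.82 ft/s = 90.559 mph.
the ridge station: 43.7 m/s = 97.754 mph.
Spread: 97.754 − 65.700 = 32.1 mph.

32.1 mph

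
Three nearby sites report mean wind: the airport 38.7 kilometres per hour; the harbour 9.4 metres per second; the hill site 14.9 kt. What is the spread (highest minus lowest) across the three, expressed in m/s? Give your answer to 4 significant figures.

3.085 m/s

the airport: 38.7 km/h = 10.75000 m/s.
the hill site: 14.9 kt = 7.66522 m/s.
Spread: 10.75000 − 7.66522 = 3.085 m/s.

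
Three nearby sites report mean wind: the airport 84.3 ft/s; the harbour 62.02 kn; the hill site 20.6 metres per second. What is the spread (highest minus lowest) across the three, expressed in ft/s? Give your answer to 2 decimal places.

37.09 ft/s

the harbour: 62.02 kt = 104.6780 ft/s.
the hill site: 20.6 m/s = 67.5853 ft/s.
Spread: 104.6780 − 67.5853 = 37.09 ft/s.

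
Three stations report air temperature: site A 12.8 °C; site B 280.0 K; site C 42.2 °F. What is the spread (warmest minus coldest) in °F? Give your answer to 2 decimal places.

12.84 °F

site B: 280.0 K = 6.850 °C.
site C: 42.2 °F = 5.667 °C.
Spread: 12.800 − 5.667 = 7.133 °C = 12.84 °F.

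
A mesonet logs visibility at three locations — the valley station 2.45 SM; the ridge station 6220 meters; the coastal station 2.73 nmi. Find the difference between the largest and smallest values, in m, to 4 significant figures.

2277 m

the valley station: 2.45 SM = 3942.89 m.
the coastal station: 2.73 nmi = 5055.96 m.
Spread: 6220.00 − 3942.89 = 2277 m.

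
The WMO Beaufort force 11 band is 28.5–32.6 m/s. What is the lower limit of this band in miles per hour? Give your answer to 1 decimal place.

63.8 mph

28.5–32.6 m/s × 2.237 = 63.8–72.9 mph.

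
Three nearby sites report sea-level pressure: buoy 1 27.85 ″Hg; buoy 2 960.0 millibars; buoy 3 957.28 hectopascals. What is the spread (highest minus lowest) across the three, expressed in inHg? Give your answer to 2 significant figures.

buoy 2: 960.0 mb = 28.3488 inHg.
buoy 3: 957.28 hPa = 28.2685 inHg.
Spread: 28.3488 − 27.8500 = 0.50 inHg.

0.50 inHg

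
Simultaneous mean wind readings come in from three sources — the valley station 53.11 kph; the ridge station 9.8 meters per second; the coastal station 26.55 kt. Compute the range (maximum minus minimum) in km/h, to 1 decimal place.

the ridge station: 9.8 m/s = 35.280 km/h.
the coastal station: 26.55 kt = 49.171 km/h.
Spread: 53.110 − 35.280 = 17.8 km/h.

17.8 km/h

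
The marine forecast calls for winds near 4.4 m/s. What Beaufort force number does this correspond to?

Beaufort force 3

4.4 m/s lies in the Beaufort 3 band (gentle breeze, 3.4–5.4 m/s).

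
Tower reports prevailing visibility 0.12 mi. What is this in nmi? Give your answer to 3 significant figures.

0.104 nmi

1 SM = 0.868976 nmi, so 0.12 × 0.868976 = 0.104 nmi.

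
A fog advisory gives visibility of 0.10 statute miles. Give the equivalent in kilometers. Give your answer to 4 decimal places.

1 SM = 1.60934 km, so 0.10 × 1.60934 = 0.1609 km.

0.1609 km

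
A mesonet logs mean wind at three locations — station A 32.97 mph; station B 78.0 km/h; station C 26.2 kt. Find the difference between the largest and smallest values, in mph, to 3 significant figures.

station B: 78.0 km/h = 48.467 mph.
station C: 26.2 kt = 30.150 mph.
Spread: 48.467 − 30.150 = 18.3 mph.

18.3 mph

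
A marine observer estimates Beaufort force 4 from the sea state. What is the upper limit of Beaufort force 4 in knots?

16 kt

Beaufort 4 (moderate breeze) spans 11–16 knots.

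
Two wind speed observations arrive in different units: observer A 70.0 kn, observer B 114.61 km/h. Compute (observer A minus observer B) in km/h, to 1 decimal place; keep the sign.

15.0 km/h

observer A: 70.0 kt = 129.640 km/h.
Difference: 129.640 − 114.610 = 15.0 km/h.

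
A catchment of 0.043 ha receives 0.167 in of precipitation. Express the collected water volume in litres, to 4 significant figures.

1824 litres

Depth: 0.167 in × 25.4 = 4.2418 mm.
Area: 0.043 ha = 430 m².
1 mm over 1 m² is 1 L, so volume = 4.2418 × 430 = 1823.974 L ≈ 1824 L.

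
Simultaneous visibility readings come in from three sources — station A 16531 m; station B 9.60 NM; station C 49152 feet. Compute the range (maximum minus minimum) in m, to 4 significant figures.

2798 m

station B: 9.60 nmi = 17779.20 m.
station C: 49152 ft = 14981.53 m.
Spread: 17779.20 − 14981.53 = 2798 m.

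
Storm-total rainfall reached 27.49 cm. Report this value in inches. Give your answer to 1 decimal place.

1 cm = 0.393701 in, so 27.49 × 0.393701 = 10.8 in.

10.8 in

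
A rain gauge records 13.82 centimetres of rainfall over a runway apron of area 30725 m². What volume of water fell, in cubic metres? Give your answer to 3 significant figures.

Depth: 13.82 cm × 10 = 138.2 mm.
1 mm over 1 m² is 1 L, so volume = 138.2 × 30725 = 4246195 L = 4250 m³.

4250 cubic metres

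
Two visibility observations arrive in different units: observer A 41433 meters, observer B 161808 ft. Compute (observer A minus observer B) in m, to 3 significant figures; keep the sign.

-7890 m

observer B: 161808 ft = 49319.08 m.
Difference: 41433.00 − 49319.08 = -7890 m.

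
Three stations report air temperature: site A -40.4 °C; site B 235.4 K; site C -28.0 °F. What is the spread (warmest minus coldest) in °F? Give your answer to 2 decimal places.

12.72 °F

site B: 235.4 K = -37.750 °C.
site C: -28.0 °F = -33.333 °C.
Spread: (-33.333) − (-40.400) = 7.067 °C = 12.72 °F.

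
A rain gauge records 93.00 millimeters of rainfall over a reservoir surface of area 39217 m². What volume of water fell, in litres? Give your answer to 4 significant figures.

3647000 litres

1 mm over 1 m² is 1 L, so volume = 93 × 39217 = 3647181 L ≈ 3647000 L.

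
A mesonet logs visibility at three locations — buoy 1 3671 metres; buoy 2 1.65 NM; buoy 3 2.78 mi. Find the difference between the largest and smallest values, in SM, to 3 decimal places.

buoy 1: 3671 m = 2.28105 SM.
buoy 2: 1.65 nmi = 1.89879 SM.
Spread: 2.78000 − 1.89879 = 0.881 SM.

0.881 SM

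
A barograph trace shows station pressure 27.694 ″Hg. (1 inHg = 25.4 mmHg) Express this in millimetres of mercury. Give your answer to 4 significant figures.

1 inHg = 25.4 mmHg, so 27.694 × 25.4 = 703.4 mmHg.

703.4 mmHg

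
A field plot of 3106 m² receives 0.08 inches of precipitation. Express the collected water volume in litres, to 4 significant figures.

6311 litres

Depth: 0.08 in × 25.4 = 2.032 mm.
1 mm over 1 m² is 1 L, so volume = 2.032 × 3106 = 6311.392 L ≈ 6311 L.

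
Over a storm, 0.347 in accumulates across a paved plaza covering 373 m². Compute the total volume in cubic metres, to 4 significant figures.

Depth: 0.347 in × 25.4 = 8.8138 mm.
1 mm over 1 m² is 1 L, so volume = 8.8138 × 373 = 3287.5474 L = 3.288 m³.

3.288 cubic metres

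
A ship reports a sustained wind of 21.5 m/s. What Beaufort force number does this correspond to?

Beaufort force 9

21.5 m/s lies in the Beaufort 9 band (strong gale, 20.8–24.4 m/s).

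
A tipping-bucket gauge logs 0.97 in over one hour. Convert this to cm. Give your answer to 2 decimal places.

2.46 cm

1 in = 2.54 cm, so 0.97 × 2.54 = 2.46 cm.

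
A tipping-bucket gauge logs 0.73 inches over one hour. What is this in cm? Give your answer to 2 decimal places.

1 in = 2.54 cm, so 0.73 × 2.54 = 1.85 cm.

1.85 cm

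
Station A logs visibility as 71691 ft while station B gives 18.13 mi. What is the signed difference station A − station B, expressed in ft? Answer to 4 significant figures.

station B: 18.13 SM = 95726.40 ft.
Difference: 71691.00 − 95726.40 = -24040 ft.

-24040 ft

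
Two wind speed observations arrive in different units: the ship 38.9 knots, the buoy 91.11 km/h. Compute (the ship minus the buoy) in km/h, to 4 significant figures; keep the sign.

-19.07 km/h

the ship: 38.9 kt = 72.0428 km/h.
Difference: 72.0428 − 91.1100 = -19.07 km/h.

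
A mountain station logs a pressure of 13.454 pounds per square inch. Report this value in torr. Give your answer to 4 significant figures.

1 psi = 51.7149 mmHg, so 13.454 × 51.7149 = 695.8 mmHg.

695.8 mmHg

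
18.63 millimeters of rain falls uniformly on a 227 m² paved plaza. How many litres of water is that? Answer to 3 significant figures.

4230 litres

1 mm over 1 m² is 1 L, so volume = 18.63 × 227 = 4229.01 L ≈ 4230 L.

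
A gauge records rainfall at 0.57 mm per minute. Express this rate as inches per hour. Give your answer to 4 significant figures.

1.346 in/hour

0.57 mm/minute × 0.0393701 in/mm × 60 minute/hour = 1.346 in/hour.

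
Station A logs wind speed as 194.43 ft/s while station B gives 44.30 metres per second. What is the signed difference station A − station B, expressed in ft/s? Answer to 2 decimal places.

49.09 ft/s

station B: 44.30 m/s = 145.3412 ft/s.
Difference: 194.4300 − 145.3412 = 49.09 ft/s.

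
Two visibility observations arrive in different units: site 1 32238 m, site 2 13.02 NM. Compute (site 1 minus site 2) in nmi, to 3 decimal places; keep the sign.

4.387 nmi

site 1: 32238 m = 17.40713 nmi.
Difference: 17.40713 − 13.02000 = 4.387 nmi.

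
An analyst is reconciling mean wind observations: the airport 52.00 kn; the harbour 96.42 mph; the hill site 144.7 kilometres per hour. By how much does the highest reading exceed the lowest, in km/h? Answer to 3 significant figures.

the airport: 52.00 kt = 96.304 km/h.
the harbour: 96.42 mph = 155.173 km/h.
Spread: 155.173 − 96.304 = 58.9 km/h.

58.9 km/h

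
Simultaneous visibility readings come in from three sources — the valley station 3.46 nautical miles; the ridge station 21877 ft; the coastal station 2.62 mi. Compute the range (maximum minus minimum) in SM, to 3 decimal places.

1.523 SM

the valley station: 3.46 nmi = 3.98170 SM.
the ridge station: 21877 ft = 4.14337 SM.
Spread: 4.14337 − 2.62000 = 1.523 SM.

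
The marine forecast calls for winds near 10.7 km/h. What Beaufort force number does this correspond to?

10.7 km/h = 3.0 m/s, which is Beaufort 2 (light breeze, 1.6–3.3 m/s).

Beaufort force 2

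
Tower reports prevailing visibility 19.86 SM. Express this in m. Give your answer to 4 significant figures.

31960 m

1 SM = 1609.34 m, so 19.86 × 1609.34 = 31960 m.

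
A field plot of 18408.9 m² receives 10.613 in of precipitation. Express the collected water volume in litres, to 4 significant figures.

4962000 litres

Depth: 10.613 in × 25.4 = 269.5702 mm.
1 mm over 1 m² is 1 L, so volume = 269.5702 × 18408.9 = 4962490.9 L ≈ 4962000 L.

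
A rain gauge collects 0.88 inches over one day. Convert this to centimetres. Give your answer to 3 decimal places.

2.235 cm

1 in = 2.54 cm, so 0.88 × 2.54 = 2.235 cm.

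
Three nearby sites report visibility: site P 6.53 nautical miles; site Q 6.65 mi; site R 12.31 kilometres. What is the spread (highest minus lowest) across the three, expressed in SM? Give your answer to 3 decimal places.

site P: 6.53 nmi = 7.51459 SM.
site R: 12.31 km = 7.64908 SM.
Spread: 7.64908 − 6.65000 = 0.999 SM.

0.999 SM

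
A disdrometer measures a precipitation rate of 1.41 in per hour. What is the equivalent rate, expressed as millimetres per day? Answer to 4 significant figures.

1.41 in/hour × 25.4 mm/in × 24 hour/day = 859.5 mm/day.

859.5 mm/day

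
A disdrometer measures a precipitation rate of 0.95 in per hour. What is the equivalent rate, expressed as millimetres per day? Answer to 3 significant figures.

0.95 in/hour × 25.4 mm/in × 24 hour/day = 579 mm/day.

579 mm/day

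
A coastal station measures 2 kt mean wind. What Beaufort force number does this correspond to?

2 kt lies in the Beaufort 1 band (light air, 1–3 kt).

Beaufort force 1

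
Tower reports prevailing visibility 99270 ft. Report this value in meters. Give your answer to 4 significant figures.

1 ft = 0.3048 m, so 99270 × 0.3048 = 30260 m.

30260 m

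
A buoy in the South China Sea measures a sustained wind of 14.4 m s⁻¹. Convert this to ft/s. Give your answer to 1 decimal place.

47.2 ft/s

1 m/s = 3.28084 ft/s, so 14.4 × 3.28084 = 47.2 ft/s.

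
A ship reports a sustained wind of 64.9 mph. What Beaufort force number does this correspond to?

Beaufort force 11

64.9 mph = 29.0 m/s, which is Beaufort 11 (violent storm, 28.5–32.6 m/s).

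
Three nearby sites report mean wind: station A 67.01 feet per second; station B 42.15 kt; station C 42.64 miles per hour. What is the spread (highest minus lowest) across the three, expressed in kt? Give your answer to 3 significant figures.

station A: 67.01 ft/s = 39.7023 kt.
station C: 42.64 mph = 37.0531 kt.
Spread: 42.1500 − 37.0531 = 5.10 kt.

5.10 kt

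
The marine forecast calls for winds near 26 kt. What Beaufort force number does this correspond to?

Beaufort force 6

26 kt lies in the Beaufort 6 band (strong breeze, 22–27 kt).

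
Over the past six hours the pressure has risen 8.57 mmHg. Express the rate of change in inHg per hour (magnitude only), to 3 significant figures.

8.57 mmHg / 6 h × 0.0393701 inHg/mmHg = 0.0562 inHg/h.

0.0562 inHg per hour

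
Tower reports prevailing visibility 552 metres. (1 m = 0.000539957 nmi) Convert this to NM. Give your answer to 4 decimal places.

0.2981 nmi

1 m = 0.000539957 nmi, so 552 × 0.000539957 = 0.2981 nmi.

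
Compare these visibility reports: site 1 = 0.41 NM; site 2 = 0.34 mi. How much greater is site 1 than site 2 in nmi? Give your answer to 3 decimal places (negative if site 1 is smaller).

site 2: 0.34 SM = 0.29545 nmi.
Difference: 0.41000 − 0.29545 = 0.115 nmi.

0.115 nmi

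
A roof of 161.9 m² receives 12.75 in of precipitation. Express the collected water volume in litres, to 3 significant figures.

52400 litres

Depth: 12.75 in × 25.4 = 323.85 mm.
1 mm over 1 m² is 1 L, so volume = 323.85 × 161.9 = 52431.315 L ≈ 52400 L.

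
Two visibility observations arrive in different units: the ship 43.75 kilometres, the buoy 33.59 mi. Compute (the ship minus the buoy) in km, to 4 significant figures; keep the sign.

-10.31 km

the buoy: 33.59 SM = 54.0579 km.
Difference: 43.7500 − 54.0579 = -10.31 km.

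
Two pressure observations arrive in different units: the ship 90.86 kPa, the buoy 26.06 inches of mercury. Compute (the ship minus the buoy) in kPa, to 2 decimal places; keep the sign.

2.61 kPa

the buoy: 26.06 inHg = 88.2493 kPa.
Difference: 90.8600 − 88.2493 = 2.61 kPa.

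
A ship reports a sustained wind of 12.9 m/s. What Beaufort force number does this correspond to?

12.9 m/s lies in the Beaufort 6 band (strong breeze, 10.8–13.8 m/s).

Beaufort force 6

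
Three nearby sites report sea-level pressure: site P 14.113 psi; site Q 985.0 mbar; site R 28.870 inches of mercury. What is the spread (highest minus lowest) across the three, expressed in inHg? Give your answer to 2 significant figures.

site P: 14.113 psi = 28.7344 inHg.
site Q: 985.0 mb = 29.0870 inHg.
Spread: 29.0870 − 28.7344 = 0.35 inHg.

0.35 inHg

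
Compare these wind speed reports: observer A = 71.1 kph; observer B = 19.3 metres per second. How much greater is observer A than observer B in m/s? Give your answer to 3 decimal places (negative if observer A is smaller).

observer A: 71.1 km/h = 19.75000 m/s.
Difference: 19.75000 − 19.30000 = 0.450 m/s.

0.450 m/s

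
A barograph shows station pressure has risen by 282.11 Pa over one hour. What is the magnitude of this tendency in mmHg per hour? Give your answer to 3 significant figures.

2.12 mmHg per hour

282.11 Pa / 1 h × 0.00750062 mmHg/Pa = 2.12 mmHg/h.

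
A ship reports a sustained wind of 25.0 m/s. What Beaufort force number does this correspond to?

Beaufort force 10

25.0 m/s lies in the Beaufort 10 band (storm, 24.5–28.4 m/s).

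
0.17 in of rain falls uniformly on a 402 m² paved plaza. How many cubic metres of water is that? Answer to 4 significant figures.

1.736 cubic metres

Depth: 0.17 in × 25.4 = 4.318 mm.
1 mm over 1 m² is 1 L, so volume = 4.318 × 402 = 1735.836 L = 1.736 m³.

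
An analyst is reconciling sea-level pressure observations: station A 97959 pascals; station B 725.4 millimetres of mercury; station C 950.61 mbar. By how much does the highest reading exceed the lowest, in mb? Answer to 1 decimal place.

29.0 mb

station A: 97959 Pa = 979.590 mb.
station B: 725.4 mmHg = 967.121 mb.
Spread: 979.590 − 950.610 = 29.0 mb.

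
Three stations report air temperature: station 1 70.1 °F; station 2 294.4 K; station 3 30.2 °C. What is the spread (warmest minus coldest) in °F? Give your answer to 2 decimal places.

station 1: 70.1 °F = 21.167 °C.
station 2: 294.4 K = 21.250 °C.
Spread: 30.200 − 21.167 = 9.033 °C = 16.26 °F.

16.26 °F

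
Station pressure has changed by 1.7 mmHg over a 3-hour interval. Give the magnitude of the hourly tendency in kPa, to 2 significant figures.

1.7 mmHg / 3 h × 0.133322 kPa/mmHg = 0.076 kPa/h.

0.076 kPa per hour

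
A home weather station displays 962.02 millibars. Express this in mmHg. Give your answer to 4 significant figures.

721.6 mmHg

1 mb = 0.750062 mmHg, so 962.02 × 0.750062 = 721.6 mmHg.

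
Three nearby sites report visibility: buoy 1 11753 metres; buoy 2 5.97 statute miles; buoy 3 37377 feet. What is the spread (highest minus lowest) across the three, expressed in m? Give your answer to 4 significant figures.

buoy 2: 5.97 SM = 9607.78 m.
buoy 3: 37377 ft = 11392.51 m.
Spread: 11753.00 − 9607.78 = 2145 m.

2145 m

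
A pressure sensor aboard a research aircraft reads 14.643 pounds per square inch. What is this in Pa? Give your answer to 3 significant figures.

101000 Pa

1 psi = 6894.76 Pa, so 14.643 × 6894.76 = 101000 Pa.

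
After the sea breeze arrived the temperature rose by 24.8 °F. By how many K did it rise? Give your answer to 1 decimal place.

13.8 K

A change of 1 °C equals a change of 1.8 °F: ΔK = 24.8 × 0.5556 = 13.8 K.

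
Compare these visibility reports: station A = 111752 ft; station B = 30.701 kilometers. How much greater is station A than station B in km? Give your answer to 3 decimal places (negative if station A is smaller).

station A: 111752 ft = 34.06201 km.
Difference: 34.06201 − 30.70100 = 3.361 km.

3.361 km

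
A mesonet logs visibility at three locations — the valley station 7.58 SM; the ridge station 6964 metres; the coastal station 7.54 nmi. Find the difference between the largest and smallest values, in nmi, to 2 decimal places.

3.78 nmi

the valley station: 7.58 SM = 6.5868 nmi.
the ridge station: 6964 m = 3.7603 nmi.
Spread: 7.5400 − 3.7603 = 3.78 nmi.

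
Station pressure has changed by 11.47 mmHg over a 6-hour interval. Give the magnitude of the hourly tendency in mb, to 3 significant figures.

11.47 mmHg / 6 h × 1.33322 mb/mmHg = 2.55 mb/h.

2.55 mb per hour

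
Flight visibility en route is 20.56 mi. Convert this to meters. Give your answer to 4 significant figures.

1 SM = 1609.34 m, so 20.56 × 1609.34 = 33090 m.

33090 m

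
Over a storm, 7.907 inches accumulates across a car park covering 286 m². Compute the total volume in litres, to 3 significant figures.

57400 litres

Depth: 7.907 in × 25.4 = 200.8378 mm.
1 mm over 1 m² is 1 L, so volume = 200.8378 × 286 = 57439.611 L ≈ 57400 L.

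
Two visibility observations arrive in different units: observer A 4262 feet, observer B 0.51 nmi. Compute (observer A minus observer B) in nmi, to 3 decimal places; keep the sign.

observer A: 4262 ft = 0.70143 nmi.
Difference: 0.70143 − 0.51000 = 0.191 nmi.

0.191 nmi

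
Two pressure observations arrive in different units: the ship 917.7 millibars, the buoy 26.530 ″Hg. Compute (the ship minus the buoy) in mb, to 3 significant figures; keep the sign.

19.3 mb

the buoy: 26.530 inHg = 898.409 mb.
Difference: 917.700 − 898.409 = 19.3 mb.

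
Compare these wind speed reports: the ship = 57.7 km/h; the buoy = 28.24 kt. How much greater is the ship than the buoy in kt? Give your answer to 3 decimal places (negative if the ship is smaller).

2.916 kt

the ship: 57.7 km/h = 31.15551 kt.
Difference: 31.15551 − 28.24000 = 2.916 kt.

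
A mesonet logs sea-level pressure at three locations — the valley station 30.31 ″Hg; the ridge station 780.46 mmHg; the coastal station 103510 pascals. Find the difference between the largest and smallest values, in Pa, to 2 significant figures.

the valley station: 30.31 inHg = 102641.45 Pa.
the ridge station: 780.46 mmHg = 104052.79 Pa.
Spread: 104052.79 − 102641.45 = 1400 Pa.

1400 Pa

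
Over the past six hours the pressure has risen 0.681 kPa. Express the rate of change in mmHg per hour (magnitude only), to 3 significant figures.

0.681 kPa / 6 h × 7.50062 mmHg/kPa = 0.851 mmHg/h.

0.851 mmHg per hour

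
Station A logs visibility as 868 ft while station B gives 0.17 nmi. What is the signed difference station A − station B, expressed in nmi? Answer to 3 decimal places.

-0.027 nmi

station A: 868 ft = 0.14285 nmi.
Difference: 0.14285 − 0.17000 = -0.027 nmi.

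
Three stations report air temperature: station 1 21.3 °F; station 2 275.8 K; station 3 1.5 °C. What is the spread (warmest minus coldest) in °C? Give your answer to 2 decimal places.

station 1: 21.3 °F = -5.944 °C.
station 2: 275.8 K = 2.650 °C.
Spread: 2.650 − (-5.944) = 8.594 °C.

8.59 °C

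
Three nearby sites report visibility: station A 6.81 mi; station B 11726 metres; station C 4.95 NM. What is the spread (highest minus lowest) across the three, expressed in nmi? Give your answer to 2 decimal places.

1.38 nmi

station A: 6.81 SM = 5.9177 nmi.
station B: 11726 m = 6.3315 nmi.
Spread: 6.3315 − 4.9500 = 1.38 nmi.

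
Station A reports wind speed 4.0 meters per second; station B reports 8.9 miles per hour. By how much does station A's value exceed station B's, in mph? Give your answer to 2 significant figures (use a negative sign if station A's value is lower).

station A: 4.0 m/s = 8.94775 mph.
Difference: 8.94775 − 8.90000 = 0.048 mph.

0.048 mph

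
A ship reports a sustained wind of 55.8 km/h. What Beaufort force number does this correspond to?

Beaufort force 7

55.8 km/h = 15.5 m/s, which is Beaufort 7 (near gale, 13.9–17.1 m/s).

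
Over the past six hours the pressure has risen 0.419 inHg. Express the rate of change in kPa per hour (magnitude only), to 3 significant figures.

0.236 kPa per hour

0.419 inHg / 6 h × 3.38639 kPa/inHg = 0.236 kPa/h.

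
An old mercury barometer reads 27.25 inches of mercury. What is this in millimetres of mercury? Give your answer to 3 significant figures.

1 inHg = 25.4 mmHg, so 27.25 × 25.4 = 692 mmHg.

692 mmHg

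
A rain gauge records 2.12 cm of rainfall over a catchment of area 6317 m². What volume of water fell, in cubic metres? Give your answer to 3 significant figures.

Depth: 2.12 cm × 10 = 21.2 mm.
1 mm over 1 m² is 1 L, so volume = 21.2 × 6317 = 133920.4 L = 134 m³.

134 cubic metres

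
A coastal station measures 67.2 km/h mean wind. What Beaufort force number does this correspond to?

67.2 km/h = 18.7 m/s, which is Beaufort 8 (gale, 17.2–20.7 m/s).

Beaufort force 8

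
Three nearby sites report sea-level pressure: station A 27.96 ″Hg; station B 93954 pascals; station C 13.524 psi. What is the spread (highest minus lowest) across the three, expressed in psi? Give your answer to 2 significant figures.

station A: 27.96 inHg = 13.7327 psi.
station B: 93954 Pa = 13.6269 psi.
Spread: 13.7327 − 13.5240 = 0.21 psi.

0.21 psi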